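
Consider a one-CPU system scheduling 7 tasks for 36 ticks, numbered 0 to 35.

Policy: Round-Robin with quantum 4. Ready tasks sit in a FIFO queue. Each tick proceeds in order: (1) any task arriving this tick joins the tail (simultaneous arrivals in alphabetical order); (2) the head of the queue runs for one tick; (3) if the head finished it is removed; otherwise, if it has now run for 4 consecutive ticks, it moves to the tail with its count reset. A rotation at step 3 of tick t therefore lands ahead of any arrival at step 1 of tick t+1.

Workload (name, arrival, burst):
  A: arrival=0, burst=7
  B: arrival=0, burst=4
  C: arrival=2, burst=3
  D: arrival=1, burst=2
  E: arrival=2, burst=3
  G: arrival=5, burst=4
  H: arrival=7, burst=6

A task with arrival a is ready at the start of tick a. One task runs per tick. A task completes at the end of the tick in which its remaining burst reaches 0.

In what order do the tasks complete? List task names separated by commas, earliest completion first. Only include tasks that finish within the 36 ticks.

completion order = B, D, C, E, A, G, H

t=0: queue=[A,B] q_used=0 → run A
t=1: queue=[A,B,D] q_used=1 → run A
t=2: queue=[A,B,D,C,E] q_used=2 → run A
t=3: queue=[A,B,D,C,E] q_used=3 → run A
t=4: queue=[B,D,C,E,A] q_used=0 → run B
t=5: queue=[B,D,C,E,A,G] q_used=1 → run B
t=6: queue=[B,D,C,E,A,G] q_used=2 → run B
t=7: queue=[B,D,C,E,A,G,H] q_used=3 → run B
t=8: queue=[D,C,E,A,G,H] q_used=0 → run D
t=9: queue=[D,C,E,A,G,H] q_used=1 → run D
t=10: queue=[C,E,A,G,H] q_used=0 → run C
t=11: queue=[C,E,A,G,H] q_used=1 → run C
t=12: queue=[C,E,A,G,H] q_used=2 → run C
t=13: queue=[E,A,G,H] q_used=0 → run E
t=14: queue=[E,A,G,H] q_used=1 → run E
t=15: queue=[E,A,G,H] q_used=2 → run E
t=16: queue=[A,G,H] q_used=0 → run A
t=17: queue=[A,G,H] q_used=1 → run A
t=18: queue=[A,G,H] q_used=2 → run A
t=19: queue=[G,H] q_used=0 → run G
t=20: queue=[G,H] q_used=1 → run G
t=21: queue=[G,H] q_used=2 → run G
t=22: queue=[G,H] q_used=3 → run G
t=23: queue=[H] q_used=0 → run H
t=24: queue=[H] q_used=1 → run H
t=25: queue=[H] q_used=2 → run H
t=26: queue=[H] q_used=3 → run H
t=27: queue=[H] q_used=0 → run H
t=28: queue=[H] q_used=1 → run H
t=29: (idle)
t=30: (idle)
t=31: (idle)
t=32: (idle)
t=33: (idle)
t=34: (idle)
t=35: (idle)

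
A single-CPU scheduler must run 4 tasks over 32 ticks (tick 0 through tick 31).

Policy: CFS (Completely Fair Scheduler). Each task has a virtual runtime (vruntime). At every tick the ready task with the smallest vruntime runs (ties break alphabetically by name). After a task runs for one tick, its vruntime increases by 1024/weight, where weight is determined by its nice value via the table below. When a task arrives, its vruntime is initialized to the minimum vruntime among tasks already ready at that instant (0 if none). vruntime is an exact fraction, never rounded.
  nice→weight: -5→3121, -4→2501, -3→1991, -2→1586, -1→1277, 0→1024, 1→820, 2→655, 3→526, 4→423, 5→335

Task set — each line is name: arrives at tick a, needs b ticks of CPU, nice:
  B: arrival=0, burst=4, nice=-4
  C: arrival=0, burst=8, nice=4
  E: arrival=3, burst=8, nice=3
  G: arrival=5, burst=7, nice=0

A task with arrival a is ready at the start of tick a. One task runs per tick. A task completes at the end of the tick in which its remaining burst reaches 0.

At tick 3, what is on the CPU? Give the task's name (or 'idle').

t=0: vr[B=0 C=0] → run B
t=1: vr[B=1024/2501 C=0] → run C
t=2: vr[B=1024/2501 C=1024/423] → run B
t=3: vr[B=2048/2501 C=1024/423 E=2048/2501] → run B
t=4: vr[B=3072/2501 C=1024/423 E=2048/2501] → run E
t=5: vr[B=3072/2501 C=1024/423 E=1819136/657763 G=3072/2501] → run B
t=6: vr[C=1024/423 E=1819136/657763 G=3072/2501] → run G
t=7: vr[C=1024/423 E=1819136/657763 G=5573/2501] → run G
t=8: vr[C=1024/423 E=1819136/657763 G=8074/2501] → run C
t=9: vr[C=2048/423 E=1819136/657763 G=8074/2501] → run E
t=10: vr[C=2048/423 E=3099648/657763 G=8074/2501] → run G
t=11: vr[C=2048/423 E=3099648/657763 G=10575/2501] → run G
t=12: vr[C=2048/423 E=3099648/657763 G=13076/2501] → run E
t=13: vr[C=2048/423 E=4380160/657763 G=13076/2501] → run C
t=14: vr[C=1024/141 E=4380160/657763 G=13076/2501] → run G
t=15: vr[C=1024/141 E=4380160/657763 G=15577/2501] → run G
t=16: vr[C=1024/141 E=4380160/657763 G=18078/2501] → run E
t=17: vr[C=1024/141 E=5660672/657763 G=18078/2501] → run G
t=18: vr[C=1024/141 E=5660672/657763] → run C
t=19: vr[C=4096/423 E=5660672/657763] → run E
t=20: vr[C=4096/423 E=6941184/657763] → run C
t=21: vr[C=5120/423 E=6941184/657763] → run E
t=22: vr[C=5120/423 E=8221696/657763] → run C
t=23: vr[C=2048/141 E=8221696/657763] → run E
t=24: vr[C=2048/141 E=9502208/657763] → run E
t=25: vr[C=2048/141] → run C
t=26: vr[C=7168/423] → run C
t=27: (idle)
t=28: (idle)
t=29: (idle)
t=30: (idle)
t=31: (idle)

running at tick 3 = B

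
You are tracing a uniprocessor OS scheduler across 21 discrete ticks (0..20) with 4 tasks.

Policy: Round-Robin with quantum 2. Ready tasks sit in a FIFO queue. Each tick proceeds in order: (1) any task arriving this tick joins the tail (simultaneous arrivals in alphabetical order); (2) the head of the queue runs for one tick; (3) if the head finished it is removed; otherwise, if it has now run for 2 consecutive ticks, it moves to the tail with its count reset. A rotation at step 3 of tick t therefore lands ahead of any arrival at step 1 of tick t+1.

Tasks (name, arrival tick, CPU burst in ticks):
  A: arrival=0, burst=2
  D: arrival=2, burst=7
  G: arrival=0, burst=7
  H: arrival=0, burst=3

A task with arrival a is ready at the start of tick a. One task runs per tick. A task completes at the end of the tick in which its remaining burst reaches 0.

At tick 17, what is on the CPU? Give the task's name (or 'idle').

running at tick 17 = G

t=0: queue=[A,G,H] q_used=0 → run A
t=1: queue=[A,G,H] q_used=1 → run A
t=2: queue=[G,H,D] q_used=0 → run G
t=3: queue=[G,H,D] q_used=1 → run G
t=4: queue=[H,D,G] q_used=0 → run H
t=5: queue=[H,D,G] q_used=1 → run H
t=6: queue=[D,G,H] q_used=0 → run D
t=7: queue=[D,G,H] q_used=1 → run D
t=8: queue=[G,H,D] q_used=0 → run G
t=9: queue=[G,H,D] q_used=1 → run G
t=10: queue=[H,D,G] q_used=0 → run H
t=11: queue=[D,G] q_used=0 → run D
t=12: queue=[D,G] q_used=1 → run D
t=13: queue=[G,D] q_used=0 → run G
t=14: queue=[G,D] q_used=1 → run G
t=15: queue=[D,G] q_used=0 → run D
t=16: queue=[D,G] q_used=1 → run D
t=17: queue=[G,D] q_used=0 → run G
t=18: queue=[D] q_used=0 → run D
t=19: (idle)
t=20: (idle)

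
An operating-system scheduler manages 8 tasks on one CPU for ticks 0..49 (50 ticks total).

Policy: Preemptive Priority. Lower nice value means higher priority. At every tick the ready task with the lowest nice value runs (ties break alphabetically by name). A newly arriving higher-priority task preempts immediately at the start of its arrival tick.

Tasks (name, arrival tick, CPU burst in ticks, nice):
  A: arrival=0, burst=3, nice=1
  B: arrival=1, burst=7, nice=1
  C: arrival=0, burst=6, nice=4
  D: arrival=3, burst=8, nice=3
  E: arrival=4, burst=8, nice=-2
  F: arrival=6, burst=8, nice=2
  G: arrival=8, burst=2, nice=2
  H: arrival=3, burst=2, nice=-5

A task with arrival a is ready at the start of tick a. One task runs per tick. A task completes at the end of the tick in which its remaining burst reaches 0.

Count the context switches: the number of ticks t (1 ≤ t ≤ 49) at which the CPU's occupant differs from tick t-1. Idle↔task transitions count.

t=0: ready={A,C} → run A
t=1: ready={A,B,C} → run A
t=2: ready={A,B,C} → run A
t=3: ready={B,C,D,H} → run H
t=4: ready={B,C,D,E,H} → run H
t=5: ready={B,C,D,E} → run E
t=6: ready={B,C,D,E,F} → run E
t=7: ready={B,C,D,E,F} → run E
t=8: ready={B,C,D,E,F,G} → run E
t=9: ready={B,C,D,E,F,G} → run E
t=10: ready={B,C,D,E,F,G} → run E
t=11: ready={B,C,D,E,F,G} → run E
t=12: ready={B,C,D,E,F,G} → run E
t=13: ready={B,C,D,F,G} → run B
t=14: ready={B,C,D,F,G} → run B
t=15: ready={B,C,D,F,G} → run B
t=16: ready={B,C,D,F,G} → run B
t=17: ready={B,C,D,F,G} → run B
t=18: ready={B,C,D,F,G} → run B
t=19: ready={B,C,D,F,G} → run B
t=20: ready={C,D,F,G} → run F
t=21: ready={C,D,F,G} → run F
t=22: ready={C,D,F,G} → run F
t=23: ready={C,D,F,G} → run F
t=24: ready={C,D,F,G} → run F
t=25: ready={C,D,F,G} → run F
t=26: ready={C,D,F,G} → run F
t=27: ready={C,D,F,G} → run F
t=28: ready={C,D,G} → run G
t=29: ready={C,D,G} → run G
t=30: ready={C,D} → run D
t=31: ready={C,D} → run D
t=32: ready={C,D} → run D
t=33: ready={C,D} → run D
t=34: ready={C,D} → run D
t=35: ready={C,D} → run D
t=36: ready={C,D} → run D
t=37: ready={C,D} → run D
t=38: ready={C} → run C
t=39: ready={C} → run C
t=40: ready={C} → run C
t=41: ready={C} → run C
t=42: ready={C} → run C
t=43: ready={C} → run C
t=44: (idle)
t=45: (idle)
t=46: (idle)
t=47: (idle)
t=48: (idle)
t=49: (idle)

context switches = 8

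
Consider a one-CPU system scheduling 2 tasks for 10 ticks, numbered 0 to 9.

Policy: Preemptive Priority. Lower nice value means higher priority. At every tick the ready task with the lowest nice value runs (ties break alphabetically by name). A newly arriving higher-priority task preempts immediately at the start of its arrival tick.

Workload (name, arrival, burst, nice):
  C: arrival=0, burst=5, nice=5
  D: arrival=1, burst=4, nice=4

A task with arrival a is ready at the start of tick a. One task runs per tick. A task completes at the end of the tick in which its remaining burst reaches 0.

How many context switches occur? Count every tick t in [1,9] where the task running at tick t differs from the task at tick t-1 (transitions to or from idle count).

context switches = 3

t=0: ready={C} → run C
t=1: ready={C,D} → run D
t=2: ready={C,D} → run D
t=3: ready={C,D} → run D
t=4: ready={C,D} → run D
t=5: ready={C} → run C
t=6: ready={C} → run C
t=7: ready={C} → run C
t=8: ready={C} → run C
t=9: (idle)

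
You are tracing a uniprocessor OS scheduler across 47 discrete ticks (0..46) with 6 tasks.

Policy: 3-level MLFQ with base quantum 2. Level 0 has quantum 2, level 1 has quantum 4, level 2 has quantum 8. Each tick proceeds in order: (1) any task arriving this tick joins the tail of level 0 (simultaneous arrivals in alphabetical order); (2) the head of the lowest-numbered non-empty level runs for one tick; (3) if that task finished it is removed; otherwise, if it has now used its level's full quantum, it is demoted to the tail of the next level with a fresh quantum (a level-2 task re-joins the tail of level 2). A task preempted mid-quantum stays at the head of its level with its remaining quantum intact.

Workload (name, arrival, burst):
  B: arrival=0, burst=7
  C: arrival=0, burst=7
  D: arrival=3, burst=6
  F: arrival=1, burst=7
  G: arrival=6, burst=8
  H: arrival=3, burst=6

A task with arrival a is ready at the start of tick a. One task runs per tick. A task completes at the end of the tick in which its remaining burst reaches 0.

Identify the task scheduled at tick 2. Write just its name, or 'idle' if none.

t=0: L0/L1/L2 = BC/-/- → run B
t=1: L0/L1/L2 = BCF/-/- → run B
t=2: L0/L1/L2 = CF/B/- → run C
t=3: L0/L1/L2 = CFDH/B/- → run C
t=4: L0/L1/L2 = FDH/BC/- → run F
t=5: L0/L1/L2 = FDH/BC/- → run F
t=6: L0/L1/L2 = DHG/BCF/- → run D
t=7: L0/L1/L2 = DHG/BCF/- → run D
t=8: L0/L1/L2 = HG/BCFD/- → run H
t=9: L0/L1/L2 = HG/BCFD/- → run H
t=10: L0/L1/L2 = G/BCFDH/- → run G
t=11: L0/L1/L2 = G/BCFDH/- → run G
t=12: L0/L1/L2 = -/BCFDHG/- → run B
t=13: L0/L1/L2 = -/BCFDHG/- → run B
t=14: L0/L1/L2 = -/BCFDHG/- → run B
t=15: L0/L1/L2 = -/BCFDHG/- → run B
t=16: L0/L1/L2 = -/CFDHG/B → run C
t=17: L0/L1/L2 = -/CFDHG/B → run C
t=18: L0/L1/L2 = -/CFDHG/B → run C
t=19: L0/L1/L2 = -/CFDHG/B → run C
t=20: L0/L1/L2 = -/FDHG/BC → run F
t=21: L0/L1/L2 = -/FDHG/BC → run F
t=22: L0/L1/L2 = -/FDHG/BC → run F
t=23: L0/L1/L2 = -/FDHG/BC → run F
t=24: L0/L1/L2 = -/DHG/BCF → run D
t=25: L0/L1/L2 = -/DHG/BCF → run D
t=26: L0/L1/L2 = -/DHG/BCF → run D
t=27: L0/L1/L2 = -/DHG/BCF → run D
t=28: L0/L1/L2 = -/HG/BCF → run H
t=29: L0/L1/L2 = -/HG/BCF → run H
t=30: L0/L1/L2 = -/HG/BCF → run H
t=31: L0/L1/L2 = -/HG/BCF → run H
t=32: L0/L1/L2 = -/G/BCF → run G
t=33: L0/L1/L2 = -/G/BCF → run G
t=34: L0/L1/L2 = -/G/BCF → run G
t=35: L0/L1/L2 = -/G/BCF → run G
t=36: L0/L1/L2 = -/-/BCFG → run B
t=37: L0/L1/L2 = -/-/CFG → run C
t=38: L0/L1/L2 = -/-/FG → run F
t=39: L0/L1/L2 = -/-/G → run G
t=40: L0/L1/L2 = -/-/G → run G
t=41: (idle)
t=42: (idle)
t=43: (idle)
t=44: (idle)
t=45: (idle)
t=46: (idle)

running at tick 2 = C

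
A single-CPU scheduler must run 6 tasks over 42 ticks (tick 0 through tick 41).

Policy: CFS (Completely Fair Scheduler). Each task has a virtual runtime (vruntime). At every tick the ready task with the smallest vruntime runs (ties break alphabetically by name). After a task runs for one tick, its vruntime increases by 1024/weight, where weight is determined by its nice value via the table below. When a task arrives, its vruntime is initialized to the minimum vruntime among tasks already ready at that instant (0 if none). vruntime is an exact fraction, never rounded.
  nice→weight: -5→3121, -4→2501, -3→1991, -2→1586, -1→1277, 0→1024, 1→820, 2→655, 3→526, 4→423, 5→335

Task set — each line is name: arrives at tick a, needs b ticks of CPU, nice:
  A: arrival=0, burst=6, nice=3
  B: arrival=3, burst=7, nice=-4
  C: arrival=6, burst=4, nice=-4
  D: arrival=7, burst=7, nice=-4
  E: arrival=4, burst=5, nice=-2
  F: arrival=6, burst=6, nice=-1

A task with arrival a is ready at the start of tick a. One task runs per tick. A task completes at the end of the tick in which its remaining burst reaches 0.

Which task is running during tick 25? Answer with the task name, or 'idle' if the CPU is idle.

t=0: vr[A=0] → run A
t=1: vr[A=512/263] → run A
t=2: vr[A=1024/263] → run A
t=3: vr[A=1536/263 B=1536/263] → run A
t=4: vr[A=2048/263 B=1536/263 E=1536/263] → run B
t=5: vr[A=2048/263 B=4110848/657763 E=1536/263] → run E
t=6: vr[A=2048/263 B=4110848/657763 C=4110848/657763 E=1352704/208559 F=4110848/657763] → run B
t=7: vr[A=2048/263 B=4380160/657763 C=4110848/657763 D=4110848/657763 E=1352704/208559 F=4110848/657763] → run C
t=8: vr[A=2048/263 B=4380160/657763 C=4380160/657763 D=4110848/657763 E=1352704/208559 F=4110848/657763] → run D
t=9: vr[A=2048/263 B=4380160/657763 C=4380160/657763 D=4380160/657763 E=1352704/208559 F=4110848/657763] → run F
t=10: vr[A=2048/263 B=4380160/657763 C=4380160/657763 D=4380160/657763 E=1352704/208559 F=5923102208/839963351] → run E
t=11: vr[A=2048/263 B=4380160/657763 C=4380160/657763 D=4380160/657763 E=1487360/208559 F=5923102208/839963351] → run B
t=12: vr[A=2048/263 B=4649472/657763 C=4380160/657763 D=4380160/657763 E=1487360/208559 F=5923102208/839963351] → run C
t=13: vr[A=2048/263 B=4649472/657763 C=4649472/657763 D=4380160/657763 E=1487360/208559 F=5923102208/839963351] → run D
t=14: vr[A=2048/263 B=4649472/657763 C=4649472/657763 D=4649472/657763 E=1487360/208559 F=5923102208/839963351] → run F
t=15: vr[A=2048/263 B=4649472/657763 C=4649472/657763 D=4649472/657763 E=1487360/208559 F=6596651520/839963351] → run B
t=16: vr[A=2048/263 B=4918784/657763 C=4649472/657763 D=4649472/657763 E=1487360/208559 F=6596651520/839963351] → run C
t=17: vr[A=2048/263 B=4918784/657763 C=4918784/657763 D=4649472/657763 E=1487360/208559 F=6596651520/839963351] → run D
t=18: vr[A=2048/263 B=4918784/657763 C=4918784/657763 D=4918784/657763 E=1487360/208559 F=6596651520/839963351] → run E
t=19: vr[A=2048/263 B=4918784/657763 C=4918784/657763 D=4918784/657763 E=1622016/208559 F=6596651520/839963351] → run B
t=20: vr[A=2048/263 B=5188096/657763 C=4918784/657763 D=4918784/657763 E=1622016/208559 F=6596651520/839963351] → run C
t=21: vr[A=2048/263 B=5188096/657763 D=4918784/657763 E=1622016/208559 F=6596651520/839963351] → run D
t=22: vr[A=2048/263 B=5188096/657763 D=5188096/657763 E=1622016/208559 F=6596651520/839963351] → run E
t=23: vr[A=2048/263 B=5188096/657763 D=5188096/657763 E=1756672/208559 F=6596651520/839963351] → run A
t=24: vr[A=2560/263 B=5188096/657763 D=5188096/657763 E=1756672/208559 F=6596651520/839963351] → run F
t=25: vr[A=2560/263 B=5188096/657763 D=5188096/657763 E=1756672/208559 F=7270200832/839963351] → run B
t=26: vr[A=2560/263 B=5457408/657763 D=5188096/657763 E=1756672/208559 F=7270200832/839963351] → run D
t=27: vr[A=2560/263 B=5457408/657763 D=5457408/657763 E=1756672/208559 F=7270200832/839963351] → run B
t=28: vr[A=2560/263 D=5457408/657763 E=1756672/208559 F=7270200832/839963351] → run D
t=29: vr[A=2560/263 D=5726720/657763 E=1756672/208559 F=7270200832/839963351] → run E
t=30: vr[A=2560/263 D=5726720/657763 F=7270200832/839963351] → run F
t=31: vr[A=2560/263 D=5726720/657763 F=7943750144/839963351] → run D
t=32: vr[A=2560/263 F=7943750144/839963351] → run F
t=33: vr[A=2560/263 F=8617299456/839963351] → run A
t=34: vr[F=8617299456/839963351] → run F
t=35: (idle)
t=36: (idle)
t=37: (idle)
t=38: (idle)
t=39: (idle)
t=40: (idle)
t=41: (idle)

running at tick 25 = B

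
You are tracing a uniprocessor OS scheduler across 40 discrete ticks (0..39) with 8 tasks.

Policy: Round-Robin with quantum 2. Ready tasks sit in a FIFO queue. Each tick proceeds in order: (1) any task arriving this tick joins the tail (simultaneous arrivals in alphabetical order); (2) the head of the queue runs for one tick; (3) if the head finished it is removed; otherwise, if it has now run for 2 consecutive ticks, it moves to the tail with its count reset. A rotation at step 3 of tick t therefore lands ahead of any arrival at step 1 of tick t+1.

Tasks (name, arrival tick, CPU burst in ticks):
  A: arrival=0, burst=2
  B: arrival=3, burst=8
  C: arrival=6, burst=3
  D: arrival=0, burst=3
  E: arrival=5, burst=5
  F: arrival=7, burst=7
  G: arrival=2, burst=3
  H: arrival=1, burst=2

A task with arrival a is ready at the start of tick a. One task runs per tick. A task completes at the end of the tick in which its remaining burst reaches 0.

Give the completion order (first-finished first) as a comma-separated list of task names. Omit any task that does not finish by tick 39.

t=0: queue=[A,D] q_used=0 → run A
t=1: queue=[A,D,H] q_used=1 → run A
t=2: queue=[D,H,G] q_used=0 → run D
t=3: queue=[D,H,G,B] q_used=1 → run D
t=4: queue=[H,G,B,D] q_used=0 → run H
t=5: queue=[H,G,B,D,E] q_used=1 → run H
t=6: queue=[G,B,D,E,C] q_used=0 → run G
t=7: queue=[G,B,D,E,C,F] q_used=1 → run G
t=8: queue=[B,D,E,C,F,G] q_used=0 → run B
t=9: queue=[B,D,E,C,F,G] q_used=1 → run B
t=10: queue=[D,E,C,F,G,B] q_used=0 → run D
t=11: queue=[E,C,F,G,B] q_used=0 → run E
t=12: queue=[E,C,F,G,B] q_used=1 → run E
t=13: queue=[C,F,G,B,E] q_used=0 → run C
t=14: queue=[C,F,G,B,E] q_used=1 → run C
t=15: queue=[F,G,B,E,C] q_used=0 → run F
t=16: queue=[F,G,B,E,C] q_used=1 → run F
t=17: queue=[G,B,E,C,F] q_used=0 → run G
t=18: queue=[B,E,C,F] q_used=0 → run B
t=19: queue=[B,E,C,F] q_used=1 → run B
t=20: queue=[E,C,F,B] q_used=0 → run E
t=21: queue=[E,C,F,B] q_used=1 → run E
t=22: queue=[C,F,B,E] q_used=0 → run C
t=23: queue=[F,B,E] q_used=0 → run F
t=24: queue=[F,B,E] q_used=1 → run F
t=25: queue=[B,E,F] q_used=0 → run B
t=26: queue=[B,E,F] q_used=1 → run B
t=27: queue=[E,F,B] q_used=0 → run E
t=28: queue=[F,B] q_used=0 → run F
t=29: queue=[F,B] q_used=1 → run F
t=30: queue=[B,F] q_used=0 → run B
t=31: queue=[B,F] q_used=1 → run B
t=32: queue=[F] q_used=0 → run F
t=33: (idle)
t=34: (idle)
t=35: (idle)
t=36: (idle)
t=37: (idle)
t=38: (idle)
t=39: (idle)

completion order = A, H, D, G, C, E, B, F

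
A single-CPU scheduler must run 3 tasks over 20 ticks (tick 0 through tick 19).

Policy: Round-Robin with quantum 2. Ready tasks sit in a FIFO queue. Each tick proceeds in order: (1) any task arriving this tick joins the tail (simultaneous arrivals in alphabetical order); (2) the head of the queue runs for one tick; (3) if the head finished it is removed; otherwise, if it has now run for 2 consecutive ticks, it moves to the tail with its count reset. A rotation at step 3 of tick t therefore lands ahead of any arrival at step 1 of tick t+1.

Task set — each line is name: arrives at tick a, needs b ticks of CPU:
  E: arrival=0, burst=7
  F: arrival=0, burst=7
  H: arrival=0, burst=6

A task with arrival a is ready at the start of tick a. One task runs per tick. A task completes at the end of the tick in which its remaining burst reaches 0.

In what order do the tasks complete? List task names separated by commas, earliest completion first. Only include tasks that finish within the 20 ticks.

completion order = H, E, F

t=0: queue=[E,F,H] q_used=0 → run E
t=1: queue=[E,F,H] q_used=1 → run E
t=2: queue=[F,H,E] q_used=0 → run F
t=3: queue=[F,H,E] q_used=1 → run F
t=4: queue=[H,E,F] q_used=0 → run H
t=5: queue=[H,E,F] q_used=1 → run H
t=6: queue=[E,F,H] q_used=0 → run E
t=7: queue=[E,F,H] q_used=1 → run E
t=8: queue=[F,H,E] q_used=0 → run F
t=9: queue=[F,H,E] q_used=1 → run F
t=10: queue=[H,E,F] q_used=0 → run H
t=11: queue=[H,E,F] q_used=1 → run H
t=12: queue=[E,F,H] q_used=0 → run E
t=13: queue=[E,F,H] q_used=1 → run E
t=14: queue=[F,H,E] q_used=0 → run F
t=15: queue=[F,H,E] q_used=1 → run F
t=16: queue=[H,E,F] q_used=0 → run H
t=17: queue=[H,E,F] q_used=1 → run H
t=18: queue=[E,F] q_used=0 → run E
t=19: queue=[F] q_used=0 → run F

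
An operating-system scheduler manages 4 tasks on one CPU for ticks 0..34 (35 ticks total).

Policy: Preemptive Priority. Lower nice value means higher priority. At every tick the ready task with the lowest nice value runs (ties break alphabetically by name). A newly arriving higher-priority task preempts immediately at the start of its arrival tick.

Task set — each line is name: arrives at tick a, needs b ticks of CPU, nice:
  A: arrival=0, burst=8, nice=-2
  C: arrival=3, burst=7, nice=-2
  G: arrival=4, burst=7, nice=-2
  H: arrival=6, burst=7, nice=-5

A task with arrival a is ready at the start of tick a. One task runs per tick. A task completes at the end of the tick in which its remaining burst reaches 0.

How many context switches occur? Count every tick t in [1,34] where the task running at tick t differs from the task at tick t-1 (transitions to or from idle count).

t=0: ready={A} → run A
t=1: ready={A} → run A
t=2: ready={A} → run A
t=3: ready={A,C} → run A
t=4: ready={A,C,G} → run A
t=5: ready={A,C,G} → run A
t=6: ready={A,C,G,H} → run H
t=7: ready={A,C,G,H} → run H
t=8: ready={A,C,G,H} → run H
t=9: ready={A,C,G,H} → run H
t=10: ready={A,C,G,H} → run H
t=11: ready={A,C,G,H} → run H
t=12: ready={A,C,G,H} → run H
t=13: ready={A,C,G} → run A
t=14: ready={A,C,G} → run A
t=15: ready={C,G} → run C
t=16: ready={C,G} → run C
t=17: ready={C,G} → run C
t=18: ready={C,G} → run C
t=19: ready={C,G} → run C
t=20: ready={C,G} → run C
t=21: ready={C,G} → run C
t=22: ready={G} → run G
t=23: ready={G} → run G
t=24: ready={G} → run G
t=25: ready={G} → run G
t=26: ready={G} → run G
t=27: ready={G} → run G
t=28: ready={G} → run G
t=29: (idle)
t=30: (idle)
t=31: (idle)
t=32: (idle)
t=33: (idle)
t=34: (idle)

context switches = 5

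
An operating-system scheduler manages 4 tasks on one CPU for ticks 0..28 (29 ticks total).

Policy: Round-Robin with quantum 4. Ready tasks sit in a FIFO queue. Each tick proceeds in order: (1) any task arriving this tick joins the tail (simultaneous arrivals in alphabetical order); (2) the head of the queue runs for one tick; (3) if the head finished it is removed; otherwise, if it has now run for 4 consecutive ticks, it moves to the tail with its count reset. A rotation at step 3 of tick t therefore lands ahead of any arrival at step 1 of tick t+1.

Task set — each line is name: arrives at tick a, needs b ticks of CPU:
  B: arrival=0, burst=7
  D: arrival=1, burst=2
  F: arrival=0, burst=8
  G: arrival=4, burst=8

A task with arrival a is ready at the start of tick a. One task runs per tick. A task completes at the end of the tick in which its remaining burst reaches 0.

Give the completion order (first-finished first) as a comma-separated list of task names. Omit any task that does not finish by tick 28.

t=0: queue=[B,F] q_used=0 → run B
t=1: queue=[B,F,D] q_used=1 → run B
t=2: queue=[B,F,D] q_used=2 → run B
t=3: queue=[B,F,D] q_used=3 → run B
t=4: queue=[F,D,B,G] q_used=0 → run F
t=5: queue=[F,D,B,G] q_used=1 → run F
t=6: queue=[F,D,B,G] q_used=2 → run F
t=7: queue=[F,D,B,G] q_used=3 → run F
t=8: queue=[D,B,G,F] q_used=0 → run D
t=9: queue=[D,B,G,F] q_used=1 → run D
t=10: queue=[B,G,F] q_used=0 → run B
t=11: queue=[B,G,F] q_used=1 → run B
t=12: queue=[B,G,F] q_used=2 → run B
t=13: queue=[G,F] q_used=0 → run G
t=14: queue=[G,F] q_used=1 → run G
t=15: queue=[G,F] q_used=2 → run G
t=16: queue=[G,F] q_used=3 → run G
t=17: queue=[F,G] q_used=0 → run F
t=18: queue=[F,G] q_used=1 → run F
t=19: queue=[F,G] q_used=2 → run F
t=20: queue=[F,G] q_used=3 → run F
t=21: queue=[G] q_used=0 → run G
t=22: queue=[G] q_used=1 → run G
t=23: queue=[G] q_used=2 → run G
t=24: queue=[G] q_used=3 → run G
t=25: (idle)
t=26: (idle)
t=27: (idle)
t=28: (idle)

completion order = D, B, F, G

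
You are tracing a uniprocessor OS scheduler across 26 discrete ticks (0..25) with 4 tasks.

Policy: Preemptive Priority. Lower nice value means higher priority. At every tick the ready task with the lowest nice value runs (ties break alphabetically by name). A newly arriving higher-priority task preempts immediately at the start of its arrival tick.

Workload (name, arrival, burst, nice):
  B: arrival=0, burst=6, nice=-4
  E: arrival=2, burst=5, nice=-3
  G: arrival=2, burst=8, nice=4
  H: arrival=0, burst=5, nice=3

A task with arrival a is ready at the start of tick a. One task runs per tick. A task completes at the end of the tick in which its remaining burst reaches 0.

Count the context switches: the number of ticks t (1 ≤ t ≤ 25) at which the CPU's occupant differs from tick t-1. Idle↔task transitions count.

t=0: ready={B,H} → run B
t=1: ready={B,H} → run B
t=2: ready={B,E,G,H} → run B
t=3: ready={B,E,G,H} → run B
t=4: ready={B,E,G,H} → run B
t=5: ready={B,E,G,H} → run B
t=6: ready={E,G,H} → run E
t=7: ready={E,G,H} → run E
t=8: ready={E,G,H} → run E
t=9: ready={E,G,H} → run E
t=10: ready={E,G,H} → run E
t=11: ready={G,H} → run H
t=12: ready={G,H} → run H
t=13: ready={G,H} → run H
t=14: ready={G,H} → run H
t=15: ready={G,H} → run H
t=16: ready={G} → run G
t=17: ready={G} → run G
t=18: ready={G} → run G
t=19: ready={G} → run G
t=20: ready={G} → run G
t=21: ready={G} → run G
t=22: ready={G} → run G
t=23: ready={G} → run G
t=24: (idle)
t=25: (idle)

context switches = 4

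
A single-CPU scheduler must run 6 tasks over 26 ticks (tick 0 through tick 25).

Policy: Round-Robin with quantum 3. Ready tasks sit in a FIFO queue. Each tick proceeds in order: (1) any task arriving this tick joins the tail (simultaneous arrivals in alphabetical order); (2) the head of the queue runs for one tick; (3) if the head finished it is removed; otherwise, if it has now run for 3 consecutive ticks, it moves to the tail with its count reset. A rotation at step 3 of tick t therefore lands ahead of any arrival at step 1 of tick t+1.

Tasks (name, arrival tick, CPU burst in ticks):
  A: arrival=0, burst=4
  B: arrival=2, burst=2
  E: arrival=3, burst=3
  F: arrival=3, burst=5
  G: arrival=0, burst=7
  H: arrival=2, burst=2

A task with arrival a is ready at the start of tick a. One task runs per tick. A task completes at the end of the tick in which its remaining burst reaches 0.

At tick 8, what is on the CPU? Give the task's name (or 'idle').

running at tick 8 = H

t=0: queue=[A,G] q_used=0 → run A
t=1: queue=[A,G] q_used=1 → run A
t=2: queue=[A,G,B,H] q_used=2 → run A
t=3: queue=[G,B,H,A,E,F] q_used=0 → run G
t=4: queue=[G,B,H,A,E,F] q_used=1 → run G
t=5: queue=[G,B,H,A,E,F] q_used=2 → run G
t=6: queue=[B,H,A,E,F,G] q_used=0 → run B
t=7: queue=[B,H,A,E,F,G] q_used=1 → run B
t=8: queue=[H,A,E,F,G] q_used=0 → run H
t=9: queue=[H,A,E,F,G] q_used=1 → run H
t=10: queue=[A,E,F,G] q_used=0 → run A
t=11: queue=[E,F,G] q_used=0 → run E
t=12: queue=[E,F,G] q_used=1 → run E
t=13: queue=[E,F,G] q_used=2 → run E
t=14: queue=[F,G] q_used=0 → run F
t=15: queue=[F,G] q_used=1 → run F
t=16: queue=[F,G] q_used=2 → run F
t=17: queue=[G,F] q_used=0 → run G
t=18: queue=[G,F] q_used=1 → run G
t=19: queue=[G,F] q_used=2 → run G
t=20: queue=[F,G] q_used=0 → run F
t=21: queue=[F,G] q_used=1 → run F
t=22: queue=[G] q_used=0 → run G
t=23: (idle)
t=24: (idle)
t=25: (idle)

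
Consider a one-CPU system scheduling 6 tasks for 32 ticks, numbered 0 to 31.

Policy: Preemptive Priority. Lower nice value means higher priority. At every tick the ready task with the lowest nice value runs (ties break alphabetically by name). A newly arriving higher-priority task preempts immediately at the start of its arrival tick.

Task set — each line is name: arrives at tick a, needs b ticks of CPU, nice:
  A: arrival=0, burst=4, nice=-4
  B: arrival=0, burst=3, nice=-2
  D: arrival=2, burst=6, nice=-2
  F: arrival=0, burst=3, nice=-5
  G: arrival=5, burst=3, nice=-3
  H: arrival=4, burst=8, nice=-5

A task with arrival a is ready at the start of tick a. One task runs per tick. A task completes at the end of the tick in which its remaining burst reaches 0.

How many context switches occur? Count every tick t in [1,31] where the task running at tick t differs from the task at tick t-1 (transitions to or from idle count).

t=0: ready={A,B,F} → run F
t=1: ready={A,B,F} → run F
t=2: ready={A,B,D,F} → run F
t=3: ready={A,B,D} → run A
t=4: ready={A,B,D,H} → run H
t=5: ready={A,B,D,G,H} → run H
t=6: ready={A,B,D,G,H} → run H
t=7: ready={A,B,D,G,H} → run H
t=8: ready={A,B,D,G,H} → run H
t=9: ready={A,B,D,G,H} → run H
t=10: ready={A,B,D,G,H} → run H
t=11: ready={A,B,D,G,H} → run H
t=12: ready={A,B,D,G} → run A
t=13: ready={A,B,D,G} → run A
t=14: ready={A,B,D,G} → run A
t=15: ready={B,D,G} → run G
t=16: ready={B,D,G} → run G
t=17: ready={B,D,G} → run G
t=18: ready={B,D} → run B
t=19: ready={B,D} → run B
t=20: ready={B,D} → run B
t=21: ready={D} → run D
t=22: ready={D} → run D
t=23: ready={D} → run D
t=24: ready={D} → run D
t=25: ready={D} → run D
t=26: ready={D} → run D
t=27: (idle)
t=28: (idle)
t=29: (idle)
t=30: (idle)
t=31: (idle)

context switches = 7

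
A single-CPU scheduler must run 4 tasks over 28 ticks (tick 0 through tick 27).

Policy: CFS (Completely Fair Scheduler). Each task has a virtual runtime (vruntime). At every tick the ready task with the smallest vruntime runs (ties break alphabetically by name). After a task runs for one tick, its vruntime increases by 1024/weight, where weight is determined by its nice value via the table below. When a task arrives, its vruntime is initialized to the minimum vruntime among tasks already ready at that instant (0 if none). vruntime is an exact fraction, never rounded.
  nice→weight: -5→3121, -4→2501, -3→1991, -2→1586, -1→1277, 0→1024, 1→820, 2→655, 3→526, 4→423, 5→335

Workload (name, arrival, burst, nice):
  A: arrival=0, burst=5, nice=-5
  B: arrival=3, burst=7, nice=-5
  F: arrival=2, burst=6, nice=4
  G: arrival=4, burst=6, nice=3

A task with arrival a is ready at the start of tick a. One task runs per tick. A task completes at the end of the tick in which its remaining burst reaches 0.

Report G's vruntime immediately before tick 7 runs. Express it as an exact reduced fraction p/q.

t=0: vr[A=0] → run A
t=1: vr[A=1024/3121] → run A
t=2: vr[A=2048/3121 F=2048/3121] → run A
t=3: vr[A=3072/3121 B=2048/3121 F=2048/3121] → run B
t=4: vr[A=3072/3121 B=3072/3121 F=2048/3121 G=2048/3121] → run F
t=5: vr[A=3072/3121 B=3072/3121 F=4062208/1320183 G=2048/3121] → run G
t=6: vr[A=3072/3121 B=3072/3121 F=4062208/1320183 G=2136576/820823] → run A
t=7: vr[A=4096/3121 B=3072/3121 F=4062208/1320183 G=2136576/820823] → run B
t=8: vr[A=4096/3121 B=4096/3121 F=4062208/1320183 G=2136576/820823] → run A
t=9: vr[B=4096/3121 F=4062208/1320183 G=2136576/820823] → run B
t=10: vr[B=5120/3121 F=4062208/1320183 G=2136576/820823] → run B
t=11: vr[B=6144/3121 F=4062208/1320183 G=2136576/820823] → run B
t=12: vr[B=7168/3121 F=4062208/1320183 G=2136576/820823] → run B
t=13: vr[B=8192/3121 F=4062208/1320183 G=2136576/820823] → run G
t=14: vr[B=8192/3121 F=4062208/1320183 G=3734528/820823] → run B
t=15: vr[F=4062208/1320183 G=3734528/820823] → run F
t=16: vr[F=7258112/1320183 G=3734528/820823] → run G
t=17: vr[F=7258112/1320183 G=5332480/820823] → run F
t=18: vr[F=3484672/440061 G=5332480/820823] → run G
t=19: vr[F=3484672/440061 G=6930432/820823] → run F
t=20: vr[F=13649920/1320183 G=6930432/820823] → run G
t=21: vr[F=13649920/1320183 G=8528384/820823] → run F
t=22: vr[F=16845824/1320183 G=8528384/820823] → run G
t=23: vr[F=16845824/1320183] → run F
t=24: (idle)
t=25: (idle)
t=26: (idle)
t=27: (idle)

vruntime(G, start of tick 7) = 2136576/820823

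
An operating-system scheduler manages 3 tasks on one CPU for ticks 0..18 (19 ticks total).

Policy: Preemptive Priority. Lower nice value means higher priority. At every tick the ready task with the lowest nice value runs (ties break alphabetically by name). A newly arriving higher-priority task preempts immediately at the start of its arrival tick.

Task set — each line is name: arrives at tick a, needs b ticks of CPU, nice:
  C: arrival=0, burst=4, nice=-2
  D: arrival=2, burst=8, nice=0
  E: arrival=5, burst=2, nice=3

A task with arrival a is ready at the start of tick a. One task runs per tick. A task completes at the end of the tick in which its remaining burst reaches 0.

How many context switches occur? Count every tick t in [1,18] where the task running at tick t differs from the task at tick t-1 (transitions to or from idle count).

context switches = 3

t=0: ready={C} → run C
t=1: ready={C} → run C
t=2: ready={C,D} → run C
t=3: ready={C,D} → run C
t=4: ready={D} → run D
t=5: ready={D,E} → run D
t=6: ready={D,E} → run D
t=7: ready={D,E} → run D
t=8: ready={D,E} → run D
t=9: ready={D,E} → run D
t=10: ready={D,E} → run D
t=11: ready={D,E} → run D
t=12: ready={E} → run E
t=13: ready={E} → run E
t=14: (idle)
t=15: (idle)
t=16: (idle)
t=17: (idle)
t=18: (idle)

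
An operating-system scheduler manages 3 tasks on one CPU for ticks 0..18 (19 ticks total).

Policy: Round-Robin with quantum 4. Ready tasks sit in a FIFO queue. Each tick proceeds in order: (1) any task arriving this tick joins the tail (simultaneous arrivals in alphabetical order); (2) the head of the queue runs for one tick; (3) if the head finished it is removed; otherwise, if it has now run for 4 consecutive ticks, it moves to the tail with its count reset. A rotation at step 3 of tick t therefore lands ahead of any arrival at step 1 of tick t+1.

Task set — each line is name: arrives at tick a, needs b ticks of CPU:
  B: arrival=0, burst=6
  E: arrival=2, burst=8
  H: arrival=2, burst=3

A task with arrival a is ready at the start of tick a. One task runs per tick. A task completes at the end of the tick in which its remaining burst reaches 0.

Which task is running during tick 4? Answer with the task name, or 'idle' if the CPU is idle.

t=0: queue=[B] q_used=0 → run B
t=1: queue=[B] q_used=1 → run B
t=2: queue=[B,E,H] q_used=2 → run B
t=3: queue=[B,E,H] q_used=3 → run B
t=4: queue=[E,H,B] q_used=0 → run E
t=5: queue=[E,H,B] q_used=1 → run E
t=6: queue=[E,H,B] q_used=2 → run E
t=7: queue=[E,H,B] q_used=3 → run E
t=8: queue=[H,B,E] q_used=0 → run H
t=9: queue=[H,B,E] q_used=1 → run H
t=10: queue=[H,B,E] q_used=2 → run H
t=11: queue=[B,E] q_used=0 → run B
t=12: queue=[B,E] q_used=1 → run B
t=13: queue=[E] q_used=0 → run E
t=14: queue=[E] q_used=1 → run E
t=15: queue=[E] q_used=2 → run E
t=16: queue=[E] q_used=3 → run E
t=17: (idle)
t=18: (idle)

running at tick 4 = E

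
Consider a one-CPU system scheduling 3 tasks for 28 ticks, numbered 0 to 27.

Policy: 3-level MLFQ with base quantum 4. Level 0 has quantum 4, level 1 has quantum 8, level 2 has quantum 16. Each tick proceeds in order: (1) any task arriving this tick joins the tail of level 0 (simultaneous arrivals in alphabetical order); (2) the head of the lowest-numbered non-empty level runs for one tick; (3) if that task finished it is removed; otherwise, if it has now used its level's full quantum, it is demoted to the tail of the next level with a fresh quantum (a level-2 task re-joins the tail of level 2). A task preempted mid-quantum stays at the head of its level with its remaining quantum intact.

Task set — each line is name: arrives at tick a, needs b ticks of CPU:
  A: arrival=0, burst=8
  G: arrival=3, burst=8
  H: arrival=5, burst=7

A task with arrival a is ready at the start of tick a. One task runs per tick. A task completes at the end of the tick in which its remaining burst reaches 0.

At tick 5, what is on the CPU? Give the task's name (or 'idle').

running at tick 5 = G

t=0: L0/L1/L2 = A/-/- → run A
t=1: L0/L1/L2 = A/-/- → run A
t=2: L0/L1/L2 = A/-/- → run A
t=3: L0/L1/L2 = AG/-/- → run A
t=4: L0/L1/L2 = G/A/- → run G
t=5: L0/L1/L2 = GH/A/- → run G
t=6: L0/L1/L2 = GH/A/- → run G
t=7: L0/L1/L2 = GH/A/- → run G
t=8: L0/L1/L2 = H/AG/- → run H
t=9: L0/L1/L2 = H/AG/- → run H
t=10: L0/L1/L2 = H/AG/- → run H
t=11: L0/L1/L2 = H/AG/- → run H
t=12: L0/L1/L2 = -/AGH/- → run A
t=13: L0/L1/L2 = -/AGH/- → run A
t=14: L0/L1/L2 = -/AGH/- → run A
t=15: L0/L1/L2 = -/AGH/- → run A
t=16: L0/L1/L2 = -/GH/- → run G
t=17: L0/L1/L2 = -/GH/- → run G
t=18: L0/L1/L2 = -/GH/- → run G
t=19: L0/L1/L2 = -/GH/- → run G
t=20: L0/L1/L2 = -/H/- → run H
t=21: L0/L1/L2 = -/H/- → run H
t=22: L0/L1/L2 = -/H/- → run H
t=23: (idle)
t=24: (idle)
t=25: (idle)
t=26: (idle)
t=27: (idle)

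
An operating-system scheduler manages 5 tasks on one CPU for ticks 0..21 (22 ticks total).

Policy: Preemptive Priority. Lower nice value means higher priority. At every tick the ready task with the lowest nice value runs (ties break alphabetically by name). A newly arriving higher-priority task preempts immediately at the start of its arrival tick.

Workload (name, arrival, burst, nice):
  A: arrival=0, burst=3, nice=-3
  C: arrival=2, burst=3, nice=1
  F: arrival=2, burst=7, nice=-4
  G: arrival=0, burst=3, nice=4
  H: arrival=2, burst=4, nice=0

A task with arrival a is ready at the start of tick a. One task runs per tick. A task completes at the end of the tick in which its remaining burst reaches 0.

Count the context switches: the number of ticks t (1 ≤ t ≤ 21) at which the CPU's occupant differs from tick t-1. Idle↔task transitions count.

context switches = 6

t=0: ready={A,G} → run A
t=1: ready={A,G} → run A
t=2: ready={A,C,F,G,H} → run F
t=3: ready={A,C,F,G,H} → run F
t=4: ready={A,C,F,G,H} → run F
t=5: ready={A,C,F,G,H} → run F
t=6: ready={A,C,F,G,H} → run F
t=7: ready={A,C,F,G,H} → run F
t=8: ready={A,C,F,G,H} → run F
t=9: ready={A,C,G,H} → run A
t=10: ready={C,G,H} → run H
t=11: ready={C,G,H} → run H
t=12: ready={C,G,H} → run H
t=13: ready={C,G,H} → run H
t=14: ready={C,G} → run C
t=15: ready={C,G} → run C
t=16: ready={C,G} → run C
t=17: ready={G} → run G
t=18: ready={G} → run G
t=19: ready={G} → run G
t=20: (idle)
t=21: (idle)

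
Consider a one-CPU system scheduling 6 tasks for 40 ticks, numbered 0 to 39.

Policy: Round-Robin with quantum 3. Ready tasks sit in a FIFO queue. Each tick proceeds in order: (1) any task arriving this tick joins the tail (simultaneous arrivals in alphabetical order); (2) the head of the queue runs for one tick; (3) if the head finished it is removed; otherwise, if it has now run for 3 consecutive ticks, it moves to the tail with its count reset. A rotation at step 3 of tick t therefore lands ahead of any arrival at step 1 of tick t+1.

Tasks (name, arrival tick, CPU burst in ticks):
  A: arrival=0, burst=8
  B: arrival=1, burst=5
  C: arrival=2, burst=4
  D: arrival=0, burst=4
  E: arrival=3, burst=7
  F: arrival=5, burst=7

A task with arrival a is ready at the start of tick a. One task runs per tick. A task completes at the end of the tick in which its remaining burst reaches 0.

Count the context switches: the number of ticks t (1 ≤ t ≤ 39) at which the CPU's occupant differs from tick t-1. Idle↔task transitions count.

context switches = 15

t=0: queue=[A,D] q_used=0 → run A
t=1: queue=[A,D,B] q_used=1 → run A
t=2: queue=[A,D,B,C] q_used=2 → run A
t=3: queue=[D,B,C,A,E] q_used=0 → run D
t=4: queue=[D,B,C,A,E] q_used=1 → run D
t=5: queue=[D,B,C,A,E,F] q_used=2 → run D
t=6: queue=[B,C,A,E,F,D] q_used=0 → run B
t=7: queue=[B,C,A,E,F,D] q_used=1 → run B
t=8: queue=[B,C,A,E,F,D] q_used=2 → run B
t=9: queue=[C,A,E,F,D,B] q_used=0 → run C
t=10: queue=[C,A,E,F,D,B] q_used=1 → run C
t=11: queue=[C,A,E,F,D,B] q_used=2 → run C
t=12: queue=[A,E,F,D,B,C] q_used=0 → run A
t=13: queue=[A,E,F,D,B,C] q_used=1 → run A
t=14: queue=[A,E,F,D,B,C] q_used=2 → run A
t=15: queue=[E,F,D,B,C,A] q_used=0 → run E
t=16: queue=[E,F,D,B,C,A] q_used=1 → run E
t=17: queue=[E,F,D,B,C,A] q_used=2 → run E
t=18: queue=[F,D,B,C,A,E] q_used=0 → run F
t=19: queue=[F,D,B,C,A,E] q_used=1 → run F
t=20: queue=[F,D,B,C,A,E] q_used=2 → run F
t=21: queue=[D,B,C,A,E,F] q_used=0 → run D
t=22: queue=[B,C,A,E,F] q_used=0 → run B
t=23: queue=[B,C,A,E,F] q_used=1 → run B
t=24: queue=[C,A,E,F] q_used=0 → run C
t=25: queue=[A,E,F] q_used=0 → run A
t=26: queue=[A,E,F] q_used=1 → run A
t=27: queue=[E,F] q_used=0 → run E
t=28: queue=[E,F] q_used=1 → run E
t=29: queue=[E,F] q_used=2 → run E
t=30: queue=[F,E] q_used=0 → run F
t=31: queue=[F,E] q_used=1 → run F
t=32: queue=[F,E] q_used=2 → run F
t=33: queue=[E,F] q_used=0 → run E
t=34: queue=[F] q_used=0 → run F
t=35: (idle)
t=36: (idle)
t=37: (idle)
t=38: (idle)
t=39: (idle)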